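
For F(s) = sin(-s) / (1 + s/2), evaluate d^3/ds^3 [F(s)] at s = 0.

-1/2

Expand each factor separately, then convolve coefficients.
From the series, [s^3] F = -1/12; multiply by 3! = 6 to get -1/2.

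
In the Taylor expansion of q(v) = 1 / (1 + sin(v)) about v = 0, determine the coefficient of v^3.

-5/6

Use the geometric series for the reciprocal, then substitute.
q(0) = 1
q′(0) = -1
q′′(0) = 2
q′′′(0) = -5
So c_3 = q′′′(0)/3! = -5/6.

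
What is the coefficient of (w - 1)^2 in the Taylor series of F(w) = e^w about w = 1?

F(1) = e
F′(1) = e
F′′(1) = e
The Taylor polynomial is Σ F^(k)(1)/k! · (w - 1)^k.

e/2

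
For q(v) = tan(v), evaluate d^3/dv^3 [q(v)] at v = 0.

Apply the Taylor formula c_k = f^(k)(a)/k!.
The coefficient of v^3 in the expansion is 1/3, so q′′′(0) = 3! * (1/3) = 2.

2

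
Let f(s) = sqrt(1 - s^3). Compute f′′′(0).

Use the known series and substitute for the argument.
From the series, [s^3] f = -1/2; multiply by 3! = 6 to get -3.

-3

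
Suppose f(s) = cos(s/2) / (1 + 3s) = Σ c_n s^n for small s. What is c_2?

Multiply the two series term by term and collect like powers.
[s^0] = 1;  [s^1] = -3;  [s^2] = 71/8.
So c_2 = f′′(0)/2! = 71/8.

71/8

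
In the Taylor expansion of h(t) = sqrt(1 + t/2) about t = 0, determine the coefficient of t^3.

h(0) = 1
h′(0) = 1/4
h′′(0) = -1/16
h′′′(0) = 3/64
Dividing each by k! gives the coefficients c_0, ..., c_3.

1/128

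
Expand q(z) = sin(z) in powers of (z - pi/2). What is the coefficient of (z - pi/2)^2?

Apply the Taylor formula c_k = f^(k)(a)/k!.
q(pi/2) = 1
q′(pi/2) = 0
q′′(pi/2) = -1

-1/2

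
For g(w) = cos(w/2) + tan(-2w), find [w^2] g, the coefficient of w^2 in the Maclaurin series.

-1/8

Add the two expansions coefficient-wise.
g(0) = 1
g′(0) = -2
g′′(0) = -1/4
So c_2 = g′′(0)/2! = -1/8.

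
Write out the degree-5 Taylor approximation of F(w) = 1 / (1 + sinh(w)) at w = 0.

-181*w^5/120 + 4*w^4/3 - 7*w^3/6 + w^2 - w + 1

Expand as Σ (-1)^k u^k with u equal to the inner function's series.
[w^0] = 1;  [w^1] = -1;  [w^2] = 1;  [w^3] = -7/6;  [w^4] = 4/3;  [w^5] = -181/120.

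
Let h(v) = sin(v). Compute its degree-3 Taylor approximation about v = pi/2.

h(pi/2) = 1
h′(pi/2) = 0
h′′(pi/2) = -1
h′′′(pi/2) = 0
The Taylor polynomial is Σ h^(k)(pi/2)/k! · (v - pi/2)^k.

1 - (v - pi/2)^2/2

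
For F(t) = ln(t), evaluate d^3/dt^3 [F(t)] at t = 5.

2/125

Use the known series and substitute for the argument.
From the series, [(t - 5)^3] F = 1/375; multiply by 3! = 6 to get 2/125.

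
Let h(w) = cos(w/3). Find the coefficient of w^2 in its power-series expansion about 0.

Apply the Taylor formula c_k = f^(k)(a)/k!.
h(0) = 1
h′(0) = 0
h′′(0) = -1/9
So c_2 = h′′(0)/2! = -1/18.

-1/18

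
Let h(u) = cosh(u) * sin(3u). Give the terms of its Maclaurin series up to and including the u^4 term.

-3*u^3 + 3*u

Expand each factor separately, then convolve coefficients.
h(0) = 0
h′(0) = 3
h′′(0) = 0
h′′′(0) = -18
h^(4)(0) = 0
Then c_k = h^(k)(0)/k! gives each Taylor coefficient.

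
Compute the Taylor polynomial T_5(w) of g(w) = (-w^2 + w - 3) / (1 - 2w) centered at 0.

Multiply each power in the prefactor through the base expansion.
g(0) = -3
g′(0) = -5
g′′(0) = -22
g′′′(0) = -132
g^(4)(0) = -1056
g^(5)(0) = -10560

-88*w^5 - 44*w^4 - 22*w^3 - 11*w^2 - 5*w - 3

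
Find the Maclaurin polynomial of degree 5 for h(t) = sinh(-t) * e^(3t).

-62*t^5/15 - 5*t^4 - 14*t^3/3 - 3*t^2 - t

Expand each factor separately, then convolve coefficients.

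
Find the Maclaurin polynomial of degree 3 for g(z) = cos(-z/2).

Differentiate repeatedly and evaluate at the center.
g(0) = 1
g′(0) = 0
g′′(0) = -1/4
g′′′(0) = 0

1 - z^2/8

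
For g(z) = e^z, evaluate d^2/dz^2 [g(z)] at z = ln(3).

From the series, [(z - ln(3))^2] g = 3/2; multiply by 2! = 2 to get 3.

3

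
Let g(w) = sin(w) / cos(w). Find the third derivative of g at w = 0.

Divide the numerator series by the denominator series (power-series long division).
The coefficient of w^3 in the expansion is 1/3, so g′′′(0) = 3! * (1/3) = 2.

2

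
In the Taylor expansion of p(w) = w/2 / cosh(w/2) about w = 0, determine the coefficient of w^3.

Write the quotient as an unknown series and match coefficients against numerator = denominator · series.

-1/16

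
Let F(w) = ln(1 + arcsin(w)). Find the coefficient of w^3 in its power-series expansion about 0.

Let u equal the inner series; expand the outer function in u and truncate.
F(0) = 0
F′(0) = 1
F′′(0) = -1
F′′′(0) = 3
The Taylor polynomial is Σ F^(k)(0)/k! · w^k.

1/2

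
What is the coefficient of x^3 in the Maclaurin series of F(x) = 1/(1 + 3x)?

-27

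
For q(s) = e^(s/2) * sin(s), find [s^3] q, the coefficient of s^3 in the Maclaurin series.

Expand each factor separately, then convolve coefficients.
q(0) = 0
q′(0) = 1
q′′(0) = 1
q′′′(0) = -1/4

-1/24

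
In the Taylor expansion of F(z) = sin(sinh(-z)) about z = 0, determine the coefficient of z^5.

1/15

Compose series: expand the inner function first, then feed it into the outer expansion.
F(0) = 0
F′(0) = -1
F′′(0) = 0
F′′′(0) = 0
F^(4)(0) = 0
F^(5)(0) = 8
So c_5 = F^(5)(0)/5! = 1/15.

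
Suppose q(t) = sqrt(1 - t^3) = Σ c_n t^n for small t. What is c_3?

-1/2

[t^0] = 1;  [t^1] = 0;  [t^2] = 0;  [t^3] = -1/2.
So c_3 = q′′′(0)/3! = -1/2.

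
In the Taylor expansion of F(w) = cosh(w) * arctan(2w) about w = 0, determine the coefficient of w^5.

103/20

Multiply the two series term by term and collect like powers.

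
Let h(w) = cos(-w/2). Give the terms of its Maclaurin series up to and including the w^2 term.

h(0) = 1
h′(0) = 0
h′′(0) = -1/4
The Taylor polynomial is Σ h^(k)(0)/k! · w^k.

1 - w^2/8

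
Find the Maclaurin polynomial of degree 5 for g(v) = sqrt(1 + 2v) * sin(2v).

-19*v^5/60 - v^4/3 - 7*v^3/3 + 2*v^2 + 2*v

Multiply the two series term by term and collect like powers.
g(0) = 0
g′(0) = 2
g′′(0) = 4
g′′′(0) = -14
g^(4)(0) = -8
g^(5)(0) = -38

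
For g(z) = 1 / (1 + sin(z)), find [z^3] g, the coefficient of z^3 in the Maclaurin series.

-5/6

Use the geometric series for the reciprocal, then substitute.
[z^0] = 1;  [z^1] = -1;  [z^2] = 1;  [z^3] = -5/6.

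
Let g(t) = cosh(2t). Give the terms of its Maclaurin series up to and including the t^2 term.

2*t^2 + 1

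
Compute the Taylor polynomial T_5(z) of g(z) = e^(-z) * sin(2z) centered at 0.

Expand each factor separately, then convolve coefficients.
g(0) = 0
g′(0) = 2
g′′(0) = -4
g′′′(0) = -2
g^(4)(0) = 24
g^(5)(0) = -38
The Taylor polynomial is Σ g^(k)(0)/k! · z^k.

-19*z^5/60 + z^4 - z^3/3 - 2*z^2 + 2*z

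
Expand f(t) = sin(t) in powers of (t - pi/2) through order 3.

1 - (t - pi/2)^2/2

Compute the successive derivatives at the expansion point and divide by k!.
f(pi/2) = 1
f′(pi/2) = 0
f′′(pi/2) = -1
f′′′(pi/2) = 0
The Taylor polynomial is Σ f^(k)(pi/2)/k! · (t - pi/2)^k.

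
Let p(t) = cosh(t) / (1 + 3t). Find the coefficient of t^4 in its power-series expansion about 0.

2053/24

Multiply the two series term by term and collect like powers.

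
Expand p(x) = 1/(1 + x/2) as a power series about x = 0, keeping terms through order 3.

Compute the successive derivatives at the expansion point and divide by k!.
p(0) = 1
p′(0) = -1/2
p′′(0) = 1/2
p′′′(0) = -3/4
Then c_k = p^(k)(0)/k! gives each Taylor coefficient.

-x^3/8 + x^2/4 - x/2 + 1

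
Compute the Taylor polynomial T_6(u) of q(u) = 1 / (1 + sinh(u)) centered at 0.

Expand as Σ (-1)^k u^k with u equal to the inner function's series.
q(0) = 1
q′(0) = -1
q′′(0) = 2
q′′′(0) = -7
q^(4)(0) = 32
q^(5)(0) = -181
q^(6)(0) = 1232
Then c_k = q^(k)(0)/k! gives each Taylor coefficient.

77*u^6/45 - 181*u^5/120 + 4*u^4/3 - 7*u^3/6 + u^2 - u + 1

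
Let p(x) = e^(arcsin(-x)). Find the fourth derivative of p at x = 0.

Let u equal the inner series; expand the outer function in u and truncate.
From the series, [x^4] p = 5/24; multiply by 4! = 24 to get 5.

5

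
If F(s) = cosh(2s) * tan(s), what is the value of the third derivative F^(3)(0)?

Take the Cauchy product of the two expansions.
The coefficient of s^3 in the expansion is 7/3, so F′′′(0) = 3! * (7/3) = 14.

14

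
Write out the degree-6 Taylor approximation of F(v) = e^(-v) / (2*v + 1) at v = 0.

75973*v^6/720 - 6331*v^5/120 + 211*v^4/8 - 79*v^3/6 + 13*v^2/2 - 3*v + 1

Multiply the numerator's expansion by the denominator's geometric series.
F(0) = 1
F′(0) = -3
F′′(0) = 13
F′′′(0) = -79
F^(4)(0) = 633
F^(5)(0) = -6331
F^(6)(0) = 75973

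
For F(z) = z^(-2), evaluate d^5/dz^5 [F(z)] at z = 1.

-720

Use the known series and substitute for the argument.
From the series, [(z - 1)^5] F = -6; multiply by 5! = 120 to get -720.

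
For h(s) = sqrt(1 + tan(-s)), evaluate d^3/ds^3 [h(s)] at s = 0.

Let u equal the inner series; expand the outer function in u and truncate.
From the series, [s^3] h = -11/48; multiply by 3! = 6 to get -11/8.

-11/8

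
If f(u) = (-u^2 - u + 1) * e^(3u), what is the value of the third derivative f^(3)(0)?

Multiply each power in the prefactor through the base expansion.
The coefficient of u^3 in the expansion is -3, so f′′′(0) = 3! * (-3) = -18.

-18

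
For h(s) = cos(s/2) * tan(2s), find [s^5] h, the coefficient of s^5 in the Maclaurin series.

Take the Cauchy product of the two expansions.
So c_5 = h^(5)(0)/5! = 3781/960.

3781/960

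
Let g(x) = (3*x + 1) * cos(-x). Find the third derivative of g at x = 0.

Distribute the polynomial across the series and collect like powers.
From the series, [x^3] g = -3/2; multiply by 3! = 6 to get -9.

-9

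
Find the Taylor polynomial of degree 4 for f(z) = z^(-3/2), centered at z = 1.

315*(z - 1)^4/128 - 35*(z - 1)^3/16 + 15*(z - 1)^2/8 - 3*(z - 1)/2 + 1

Apply the Taylor formula c_k = f^(k)(a)/k!.
f(1) = 1
f′(1) = -3/2
f′′(1) = 15/4
f′′′(1) = -105/8
f^(4)(1) = 945/16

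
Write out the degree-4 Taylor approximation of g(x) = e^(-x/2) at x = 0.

g(0) = 1
g′(0) = -1/2
g′′(0) = 1/4
g′′′(0) = -1/8
g^(4)(0) = 1/16
Dividing each by k! gives the coefficients c_0, ..., c_4.

x^4/384 - x^3/48 + x^2/8 - x/2 + 1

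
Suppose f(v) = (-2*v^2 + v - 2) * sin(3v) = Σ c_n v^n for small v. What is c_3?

Shift and add copies of the series according to the polynomial's terms.
f(0) = 0
f′(0) = -6
f′′(0) = 6
f′′′(0) = 18
The Taylor polynomial is Σ f^(k)(0)/k! · v^k.

3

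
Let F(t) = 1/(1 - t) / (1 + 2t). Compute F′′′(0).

-30

Expand each factor separately, then convolve coefficients.
The coefficient of t^3 in the expansion is -5, so F′′′(0) = 3! * (-5) = -30.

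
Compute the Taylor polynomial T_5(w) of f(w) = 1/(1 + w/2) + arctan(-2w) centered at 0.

-1029*w^5/160 + w^4/16 + 61*w^3/24 + w^2/4 - 5*w/2 + 1

Add the two expansions coefficient-wise.
f(0) = 1
f′(0) = -5/2
f′′(0) = 1/2
f′′′(0) = 61/4
f^(4)(0) = 3/2
f^(5)(0) = -3087/4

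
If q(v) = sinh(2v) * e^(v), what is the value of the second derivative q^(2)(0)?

4

Expand each factor separately, then convolve coefficients.
The coefficient of v^2 in the expansion is 2, so q′′(0) = 2! * (2) = 4.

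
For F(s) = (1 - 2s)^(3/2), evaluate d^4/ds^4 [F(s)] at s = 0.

9

The coefficient of s^4 in the expansion is 3/8, so F^(4)(0) = 4! * (3/8) = 9.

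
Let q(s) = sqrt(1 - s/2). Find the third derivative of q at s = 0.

-3/64

The coefficient of s^3 in the expansion is -1/128, so q′′′(0) = 3! * (-1/128) = -3/64.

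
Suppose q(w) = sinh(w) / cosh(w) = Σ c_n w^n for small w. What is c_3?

Invert the denominator's series and multiply.
[w^0] = 0;  [w^1] = 1;  [w^2] = 0;  [w^3] = -1/3.

-1/3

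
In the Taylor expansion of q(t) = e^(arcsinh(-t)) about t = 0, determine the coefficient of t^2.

Compose series: expand the inner function first, then feed it into the outer expansion.
So c_2 = q′′(0)/2! = 1/2.

1/2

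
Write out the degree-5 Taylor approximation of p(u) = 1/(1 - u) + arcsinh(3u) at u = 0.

Expand each term separately and add.
[u^0] = 1;  [u^1] = 4;  [u^2] = 1;  [u^3] = -7/2;  [u^4] = 1;  [u^5] = 769/40.

769*u^5/40 + u^4 - 7*u^3/2 + u^2 + 4*u + 1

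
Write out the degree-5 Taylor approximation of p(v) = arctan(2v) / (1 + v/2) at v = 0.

703*v^5/120 + 13*v^4/12 - 13*v^3/6 - v^2 + 2*v

Write out both Maclaurin series and multiply, keeping only the needed powers.
[v^0] = 0;  [v^1] = 2;  [v^2] = -1;  [v^3] = -13/6;  [v^4] = 13/12;  [v^5] = 703/120.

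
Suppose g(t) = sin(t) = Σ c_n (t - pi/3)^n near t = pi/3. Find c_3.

g(pi/3) = sqrt(3)/2
g′(pi/3) = 1/2
g′′(pi/3) = -sqrt(3)/2
g′′′(pi/3) = -1/2
Then c_k = g^(k)(pi/3)/k! gives each Taylor coefficient.

-1/12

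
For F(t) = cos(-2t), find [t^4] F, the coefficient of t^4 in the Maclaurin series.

2/3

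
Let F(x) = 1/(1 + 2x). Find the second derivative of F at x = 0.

The coefficient of x^2 in the expansion is 4, so F′′(0) = 2! * (4) = 8.

8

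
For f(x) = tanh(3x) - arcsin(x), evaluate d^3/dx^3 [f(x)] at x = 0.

Add the two expansions coefficient-wise.
The coefficient of x^3 in the expansion is -55/6, so f′′′(0) = 3! * (-55/6) = -55.

-55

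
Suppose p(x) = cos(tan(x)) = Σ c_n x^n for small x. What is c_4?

Substitute the inner expansion into the outer series and collect powers.
p(0) = 1
p′(0) = 0
p′′(0) = -1
p′′′(0) = 0
p^(4)(0) = -7

-7/24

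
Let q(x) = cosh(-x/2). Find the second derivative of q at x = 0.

Apply the Taylor formula c_k = f^(k)(a)/k!.
From the series, [x^2] q = 1/8; multiply by 2! = 2 to get 1/4.

1/4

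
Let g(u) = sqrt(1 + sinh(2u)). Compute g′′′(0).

7

Substitute the inner expansion into the outer series and collect powers.
The coefficient of u^3 in the expansion is 7/6, so g′′′(0) = 3! * (7/6) = 7.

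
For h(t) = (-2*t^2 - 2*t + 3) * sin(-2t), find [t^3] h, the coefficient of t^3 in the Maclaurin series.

8

Multiply each power in the prefactor through the base expansion.
h(0) = 0
h′(0) = -6
h′′(0) = 8
h′′′(0) = 48
Dividing each by k! gives the coefficients c_0, ..., c_3.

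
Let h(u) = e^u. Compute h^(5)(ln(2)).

2

From the series, [(u - ln(2))^5] h = 1/60; multiply by 5! = 120 to get 2.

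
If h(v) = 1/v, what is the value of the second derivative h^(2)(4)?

1/32

The coefficient of (v - 4)^2 in the expansion is 1/64, so h′′(4) = 2! * (1/64) = 1/32.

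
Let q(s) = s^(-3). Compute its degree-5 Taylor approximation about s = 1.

-21*(s - 1)^5 + 15*(s - 1)^4 - 10*(s - 1)^3 + 6*(s - 1)^2 - 3*(s - 1) + 1

Differentiate repeatedly and evaluate at the center.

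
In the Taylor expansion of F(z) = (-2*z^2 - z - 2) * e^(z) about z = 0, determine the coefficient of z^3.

-17/6

Distribute the polynomial across the series and collect like powers.
F(0) = -2
F′(0) = -3
F′′(0) = -8
F′′′(0) = -17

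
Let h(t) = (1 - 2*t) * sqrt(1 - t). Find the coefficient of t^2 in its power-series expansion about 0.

7/8

Multiply each power in the prefactor through the base expansion.
h(0) = 1
h′(0) = -5/2
h′′(0) = 7/4
So c_2 = h′′(0)/2! = 7/8.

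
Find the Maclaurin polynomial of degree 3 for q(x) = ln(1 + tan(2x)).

16*x^3/3 - 2*x^2 + 2*x

Substitute the inner expansion into the outer series and collect powers.
[x^0] = 0;  [x^1] = 2;  [x^2] = -2;  [x^3] = 16/3.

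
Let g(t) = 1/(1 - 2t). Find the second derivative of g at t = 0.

The coefficient of t^2 in the expansion is 4, so g′′(0) = 2! * (4) = 8.

8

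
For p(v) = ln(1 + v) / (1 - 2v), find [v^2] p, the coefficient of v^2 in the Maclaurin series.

3/2

Expand each factor separately, then convolve coefficients.
p(0) = 0
p′(0) = 1
p′′(0) = 3
So c_2 = p′′(0)/2! = 3/2.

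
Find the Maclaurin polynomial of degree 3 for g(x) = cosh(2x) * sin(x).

Multiply the two series term by term and collect like powers.
g(0) = 0
g′(0) = 1
g′′(0) = 0
g′′′(0) = 11

11*x^3/6 + x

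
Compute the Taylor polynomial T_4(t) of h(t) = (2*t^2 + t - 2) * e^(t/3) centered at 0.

Shift and add copies of the series according to the polynomial's terms.
h(0) = -2
h′(0) = 1/3
h′′(0) = 40/9
h′′′(0) = 115/27
h^(4)(0) = 226/81

113*t^4/972 + 115*t^3/162 + 20*t^2/9 + t/3 - 2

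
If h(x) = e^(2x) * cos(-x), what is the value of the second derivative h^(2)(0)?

3

Take the Cauchy product of the two expansions.
The coefficient of x^2 in the expansion is 3/2, so h′′(0) = 2! * (3/2) = 3.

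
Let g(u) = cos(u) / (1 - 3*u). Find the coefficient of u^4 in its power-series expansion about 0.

1837/24

Use 1/(1 - r) = Σ r^k on the denominator, then take the Cauchy product.
g(0) = 1
g′(0) = 3
g′′(0) = 17
g′′′(0) = 153
g^(4)(0) = 1837
So c_4 = g^(4)(0)/4! = 1837/24.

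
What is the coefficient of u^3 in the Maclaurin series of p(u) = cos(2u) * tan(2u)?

-4/3

Multiply the two series term by term and collect like powers.
[u^0] = 0;  [u^1] = 2;  [u^2] = 0;  [u^3] = -4/3.
So c_3 = p′′′(0)/3! = -4/3.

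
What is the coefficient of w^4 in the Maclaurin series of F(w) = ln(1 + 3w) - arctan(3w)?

Add the two expansions coefficient-wise.
[w^0] = 0;  [w^1] = 0;  [w^2] = -9/2;  [w^3] = 18;  [w^4] = -81/4.
So c_4 = F^(4)(0)/4! = -81/4.

-81/4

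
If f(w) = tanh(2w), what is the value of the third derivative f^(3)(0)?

Apply the Taylor formula c_k = f^(k)(a)/k!.
The coefficient of w^3 in the expansion is -8/3, so f′′′(0) = 3! * (-8/3) = -16.

-16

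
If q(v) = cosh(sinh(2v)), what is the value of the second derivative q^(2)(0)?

4

Plug the Maclaurin series of the inner function into that of the outer and collect terms.
From the series, [v^2] q = 2; multiply by 2! = 2 to get 4.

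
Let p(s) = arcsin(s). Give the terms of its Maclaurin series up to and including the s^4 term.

s^3/6 + s

[s^0] = 0;  [s^1] = 1;  [s^2] = 0;  [s^3] = 1/6;  [s^4] = 0.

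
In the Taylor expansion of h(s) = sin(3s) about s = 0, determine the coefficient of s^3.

Use the known series and substitute for the argument.
[s^0] = 0;  [s^1] = 3;  [s^2] = 0;  [s^3] = -9/2.

-9/2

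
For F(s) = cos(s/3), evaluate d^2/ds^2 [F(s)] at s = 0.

-1/9

From the series, [s^2] F = -1/18; multiply by 2! = 2 to get -1/9.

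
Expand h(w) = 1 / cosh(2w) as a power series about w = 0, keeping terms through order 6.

Divide the numerator series by the denominator series (power-series long division).
h(0) = 1
h′(0) = 0
h′′(0) = -4
h′′′(0) = 0
h^(4)(0) = 80
h^(5)(0) = 0
h^(6)(0) = -3904

-244*w^6/45 + 10*w^4/3 - 2*w^2 + 1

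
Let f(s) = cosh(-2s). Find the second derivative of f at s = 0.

4

The coefficient of s^2 in the expansion is 2, so f′′(0) = 2! * (2) = 4.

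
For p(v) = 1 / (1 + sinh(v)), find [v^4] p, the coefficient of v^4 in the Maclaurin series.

4/3

Expand as Σ (-1)^k u^k with u equal to the inner function's series.
p(0) = 1
p′(0) = -1
p′′(0) = 2
p′′′(0) = -7
p^(4)(0) = 32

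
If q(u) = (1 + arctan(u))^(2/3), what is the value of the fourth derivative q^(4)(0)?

88/81

Substitute the inner expansion into the outer series and collect powers.
From the series, [u^4] q = 11/243; multiply by 4! = 24 to get 88/81.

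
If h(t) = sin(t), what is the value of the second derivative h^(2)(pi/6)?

-1/2

The coefficient of (t - pi/6)^2 in the expansion is -1/4, so h′′(pi/6) = 2! * (-1/4) = -1/2.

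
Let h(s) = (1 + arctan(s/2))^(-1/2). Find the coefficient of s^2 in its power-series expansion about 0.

3/32

Let u equal the inner series; expand the outer function in u and truncate.
h(0) = 1
h′(0) = -1/4
h′′(0) = 3/16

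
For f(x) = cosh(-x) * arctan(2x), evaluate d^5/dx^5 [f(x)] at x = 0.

618

Expand each factor separately, then convolve coefficients.
The coefficient of x^5 in the expansion is 103/20, so f^(5)(0) = 5! * (103/20) = 618.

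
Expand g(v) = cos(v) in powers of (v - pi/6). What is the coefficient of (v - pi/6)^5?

-1/240

[(v - pi/6)^0] = sqrt(3)/2;  [(v - pi/6)^1] = -1/2;  [(v - pi/6)^2] = -sqrt(3)/4;  [(v - pi/6)^3] = 1/12;  [(v - pi/6)^4] = sqrt(3)/48;  [(v - pi/6)^5] = -1/240.
So c_5 = g^(5)(pi/6)/5! = -1/240.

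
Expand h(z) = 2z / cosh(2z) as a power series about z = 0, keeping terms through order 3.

-4*z^3 + 2*z

Write the quotient as an unknown series and match coefficients against numerator = denominator · series.
h(0) = 0
h′(0) = 2
h′′(0) = 0
h′′′(0) = -24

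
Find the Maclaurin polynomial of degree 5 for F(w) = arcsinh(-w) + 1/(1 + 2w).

Add the two expansions coefficient-wise.

-1283*w^5/40 + 16*w^4 - 47*w^3/6 + 4*w^2 - 3*w + 1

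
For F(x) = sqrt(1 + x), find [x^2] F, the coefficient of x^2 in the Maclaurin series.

-1/8

F(0) = 1
F′(0) = 1/2
F′′(0) = -1/4
So c_2 = F′′(0)/2! = -1/8.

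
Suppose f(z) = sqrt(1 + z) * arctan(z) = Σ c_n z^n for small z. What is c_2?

Write out both Maclaurin series and multiply, keeping only the needed powers.
f(0) = 0
f′(0) = 1
f′′(0) = 1
Dividing each by k! gives the coefficients c_0, ..., c_2.

1/2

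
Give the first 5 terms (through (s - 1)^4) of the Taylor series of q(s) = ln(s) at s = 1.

-(s - 1)^4/4 + (s - 1)^3/3 - (s - 1)^2/2 + (s - 1)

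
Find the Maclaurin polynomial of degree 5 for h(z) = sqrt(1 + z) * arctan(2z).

6389*z^5/960 - 29*z^4/24 - 35*z^3/12 + z^2 + 2*z

Take the Cauchy product of the two expansions.
[z^0] = 0;  [z^1] = 2;  [z^2] = 1;  [z^3] = -35/12;  [z^4] = -29/24;  [z^5] = 6389/960.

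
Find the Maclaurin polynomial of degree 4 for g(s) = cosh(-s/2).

s^4/384 + s^2/8 + 1

Apply the Taylor formula c_k = f^(k)(a)/k!.
[s^0] = 1;  [s^1] = 0;  [s^2] = 1/8;  [s^3] = 0;  [s^4] = 1/384.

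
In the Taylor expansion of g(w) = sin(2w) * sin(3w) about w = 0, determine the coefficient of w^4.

Multiply the two series term by term and collect like powers.
g(0) = 0
g′(0) = 0
g′′(0) = 12
g′′′(0) = 0
g^(4)(0) = -312
So c_4 = g^(4)(0)/4! = -13.

-13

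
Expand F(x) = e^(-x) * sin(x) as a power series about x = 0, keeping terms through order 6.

x^6/90 - x^5/30 + x^3/3 - x^2 + x

Write out both Maclaurin series and multiply, keeping only the needed powers.
F(0) = 0
F′(0) = 1
F′′(0) = -2
F′′′(0) = 2
F^(4)(0) = 0
F^(5)(0) = -4
F^(6)(0) = 8
Then c_k = F^(k)(0)/k! gives each Taylor coefficient.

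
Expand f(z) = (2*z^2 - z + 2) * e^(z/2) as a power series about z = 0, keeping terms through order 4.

Multiply each power in the prefactor through the base expansion.
f(0) = 2
f′(0) = 0
f′′(0) = 7/2
f′′′(0) = 11/2
f^(4)(0) = 45/8

15*z^4/64 + 11*z^3/12 + 7*z^2/4 + 2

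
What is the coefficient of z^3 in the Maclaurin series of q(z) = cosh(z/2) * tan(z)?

Take the Cauchy product of the two expansions.
So c_3 = q′′′(0)/3! = 11/24.

11/24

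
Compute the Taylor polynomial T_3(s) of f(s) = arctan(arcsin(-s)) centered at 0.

s^3/6 - s

Plug the Maclaurin series of the inner function into that of the outer and collect terms.
f(0) = 0
f′(0) = -1
f′′(0) = 0
f′′′(0) = 1
The Taylor polynomial is Σ f^(k)(0)/k! · s^k.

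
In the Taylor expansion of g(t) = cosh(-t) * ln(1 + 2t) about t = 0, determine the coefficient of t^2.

Multiply the two series term by term and collect like powers.
[t^0] = 0;  [t^1] = 2;  [t^2] = -2.
So c_2 = g′′(0)/2! = -2.

-2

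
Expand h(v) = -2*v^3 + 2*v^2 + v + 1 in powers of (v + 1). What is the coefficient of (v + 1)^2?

8

Differentiate repeatedly and evaluate at the center.
h(-1) = 4
h′(-1) = -9
h′′(-1) = 16
Dividing each by k! gives the coefficients c_0, ..., c_2.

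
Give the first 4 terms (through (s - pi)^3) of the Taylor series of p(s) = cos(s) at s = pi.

p(pi) = -1
p′(pi) = 0
p′′(pi) = 1
p′′′(pi) = 0
Then c_k = p^(k)(pi)/k! gives each Taylor coefficient.

(s - pi)^2/2 - 1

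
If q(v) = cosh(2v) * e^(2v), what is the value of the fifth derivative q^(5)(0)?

Multiply the two series term by term and collect like powers.
The coefficient of v^5 in the expansion is 64/15, so q^(5)(0) = 5! * (64/15) = 512.

512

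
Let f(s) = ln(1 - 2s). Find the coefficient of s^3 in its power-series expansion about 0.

[s^0] = 0;  [s^1] = -2;  [s^2] = -2;  [s^3] = -8/3.
So c_3 = f′′′(0)/3! = -8/3.

-8/3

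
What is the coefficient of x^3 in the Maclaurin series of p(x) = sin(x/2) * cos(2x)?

-49/48

Write out both Maclaurin series and multiply, keeping only the needed powers.
[x^0] = 0;  [x^1] = 1/2;  [x^2] = 0;  [x^3] = -49/48.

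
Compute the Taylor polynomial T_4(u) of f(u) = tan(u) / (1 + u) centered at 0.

Multiply the two series term by term and collect like powers.
f(0) = 0
f′(0) = 1
f′′(0) = -2
f′′′(0) = 8
f^(4)(0) = -32

-4*u^4/3 + 4*u^3/3 - u^2 + u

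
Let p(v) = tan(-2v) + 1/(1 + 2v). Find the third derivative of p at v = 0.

-64

Combine the two series term by term.
From the series, [v^3] p = -32/3; multiply by 3! = 6 to get -64.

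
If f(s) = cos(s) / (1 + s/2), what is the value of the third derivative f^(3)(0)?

Write out both Maclaurin series and multiply, keeping only the needed powers.
The coefficient of s^3 in the expansion is 1/8, so f′′′(0) = 3! * (1/8) = 3/4.

3/4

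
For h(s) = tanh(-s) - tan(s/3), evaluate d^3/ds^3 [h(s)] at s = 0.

52/27

Expand each term separately and add.
From the series, [s^3] h = 26/81; multiply by 3! = 6 to get 52/27.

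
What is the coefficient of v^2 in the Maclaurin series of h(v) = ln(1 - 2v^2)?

-2

h(0) = 0
h′(0) = 0
h′′(0) = -4
Dividing each by k! gives the coefficients c_0, ..., c_2.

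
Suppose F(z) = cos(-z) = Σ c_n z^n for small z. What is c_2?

[z^0] = 1;  [z^1] = 0;  [z^2] = -1/2.

-1/2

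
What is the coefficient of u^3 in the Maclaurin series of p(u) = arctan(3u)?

-9

Differentiate repeatedly and evaluate at the center.
[u^0] = 0;  [u^1] = 3;  [u^2] = 0;  [u^3] = -9.
So c_3 = p′′′(0)/3! = -9.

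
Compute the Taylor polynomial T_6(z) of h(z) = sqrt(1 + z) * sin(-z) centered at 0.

Take the Cauchy product of the two expansions.
h(0) = 0
h′(0) = -1
h′′(0) = -1
h′′′(0) = 7/4
h^(4)(0) = 1/2
h^(5)(0) = 19/16
h^(6)(0) = -243/16

-27*z^6/1280 + 19*z^5/1920 + z^4/48 + 7*z^3/24 - z^2/2 - z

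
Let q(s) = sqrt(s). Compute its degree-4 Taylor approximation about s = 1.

-5*(s - 1)^4/128 + (s - 1)^3/16 - (s - 1)^2/8 + (s - 1)/2 + 1

q(1) = 1
q′(1) = 1/2
q′′(1) = -1/4
q′′′(1) = 3/8
q^(4)(1) = -15/16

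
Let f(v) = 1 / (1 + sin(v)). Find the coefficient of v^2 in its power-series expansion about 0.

1

Expand as Σ (-1)^k u^k with u equal to the inner function's series.
[v^0] = 1;  [v^1] = -1;  [v^2] = 1.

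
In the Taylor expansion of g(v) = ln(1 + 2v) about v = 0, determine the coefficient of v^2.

-2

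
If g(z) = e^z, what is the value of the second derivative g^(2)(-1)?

The coefficient of (z + 1)^2 in the expansion is e^(-1)/2, so g′′(-1) = 2! * (e^(-1)/2) = e^(-1).

e^(-1)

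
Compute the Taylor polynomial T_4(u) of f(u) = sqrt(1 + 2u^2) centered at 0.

-u^4/2 + u^2 + 1

f(0) = 1
f′(0) = 0
f′′(0) = 2
f′′′(0) = 0
f^(4)(0) = -12
Dividing each by k! gives the coefficients c_0, ..., c_4.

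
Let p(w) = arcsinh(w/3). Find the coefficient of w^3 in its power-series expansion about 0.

-1/162

p(0) = 0
p′(0) = 1/3
p′′(0) = 0
p′′′(0) = -1/27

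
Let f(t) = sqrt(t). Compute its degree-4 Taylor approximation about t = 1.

-5*(t - 1)^4/128 + (t - 1)^3/16 - (t - 1)^2/8 + (t - 1)/2 + 1

f(1) = 1
f′(1) = 1/2
f′′(1) = -1/4
f′′′(1) = 3/8
f^(4)(1) = -15/16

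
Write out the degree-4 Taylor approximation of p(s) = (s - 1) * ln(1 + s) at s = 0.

7*s^4/12 - 5*s^3/6 + 3*s^2/2 - s

Multiply each power in the prefactor through the base expansion.
p(0) = 0
p′(0) = -1
p′′(0) = 3
p′′′(0) = -5
p^(4)(0) = 14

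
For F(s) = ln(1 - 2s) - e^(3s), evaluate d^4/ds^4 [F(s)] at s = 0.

Expand each term separately and add.
The coefficient of s^4 in the expansion is -59/8, so F^(4)(0) = 4! * (-59/8) = -177.

-177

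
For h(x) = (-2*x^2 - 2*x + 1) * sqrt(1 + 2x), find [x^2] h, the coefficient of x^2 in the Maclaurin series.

Shift and add copies of the series according to the polynomial's terms.
h(0) = 1
h′(0) = -1
h′′(0) = -9

-9/2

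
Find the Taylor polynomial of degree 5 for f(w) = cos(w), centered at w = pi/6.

Apply the Taylor formula c_k = f^(k)(a)/k!.
f(pi/6) = sqrt(3)/2
f′(pi/6) = -1/2
f′′(pi/6) = -sqrt(3)/2
f′′′(pi/6) = 1/2
f^(4)(pi/6) = sqrt(3)/2
f^(5)(pi/6) = -1/2

-(w - pi/6)^5/240 + sqrt(3)*(w - pi/6)^4/48 + (w - pi/6)^3/12 - sqrt(3)*(w - pi/6)^2/4 - (w - pi/6)/2 + sqrt(3)/2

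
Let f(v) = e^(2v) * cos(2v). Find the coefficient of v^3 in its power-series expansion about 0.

-8/3

Expand each factor separately, then convolve coefficients.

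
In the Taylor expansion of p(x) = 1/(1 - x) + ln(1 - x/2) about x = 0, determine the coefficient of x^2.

7/8

Combine the two series term by term.
So c_2 = p′′(0)/2! = 7/8.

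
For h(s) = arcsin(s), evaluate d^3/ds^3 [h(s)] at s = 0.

1

Differentiate repeatedly and evaluate at the center.
From the series, [s^3] h = 1/6; multiply by 3! = 6 to get 1.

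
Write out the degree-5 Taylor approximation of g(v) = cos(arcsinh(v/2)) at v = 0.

5*v^4/384 - v^2/8 + 1

Substitute the inner expansion into the outer series and collect powers.
g(0) = 1
g′(0) = 0
g′′(0) = -1/4
g′′′(0) = 0
g^(4)(0) = 5/16
g^(5)(0) = 0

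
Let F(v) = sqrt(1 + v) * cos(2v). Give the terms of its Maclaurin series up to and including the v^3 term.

-15*v^3/16 - 17*v^2/8 + v/2 + 1

Take the Cauchy product of the two expansions.
F(0) = 1
F′(0) = 1/2
F′′(0) = -17/4
F′′′(0) = -45/8
The Taylor polynomial is Σ F^(k)(0)/k! · v^k.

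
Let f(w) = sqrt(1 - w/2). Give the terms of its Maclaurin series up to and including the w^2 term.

-w^2/32 - w/4 + 1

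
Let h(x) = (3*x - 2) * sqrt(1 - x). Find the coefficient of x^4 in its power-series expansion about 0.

Shift and add copies of the series according to the polynomial's terms.
[x^0] = -2;  [x^1] = 4;  [x^2] = -5/4;  [x^3] = -1/4;  [x^4] = -7/64.

-7/64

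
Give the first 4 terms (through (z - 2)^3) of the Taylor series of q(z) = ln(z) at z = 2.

(z - 2)^3/24 - (z - 2)^2/8 + (z - 2)/2 + ln(2)

Apply the Taylor formula c_k = f^(k)(a)/k!.
[(z - 2)^0] = ln(2);  [(z - 2)^1] = 1/2;  [(z - 2)^2] = -1/8;  [(z - 2)^3] = 1/24.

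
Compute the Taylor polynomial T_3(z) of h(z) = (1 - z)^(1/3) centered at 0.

[z^0] = 1;  [z^1] = -1/3;  [z^2] = -1/9;  [z^3] = -5/81.

-5*z^3/81 - z^2/9 - z/3 + 1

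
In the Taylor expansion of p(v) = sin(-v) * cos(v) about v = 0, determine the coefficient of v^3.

Multiply the two series term by term and collect like powers.
[v^0] = 0;  [v^1] = -1;  [v^2] = 0;  [v^3] = 2/3.
So c_3 = p′′′(0)/3! = 2/3.

2/3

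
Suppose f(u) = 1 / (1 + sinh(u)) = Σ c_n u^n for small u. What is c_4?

Expand as Σ (-1)^k u^k with u equal to the inner function's series.
So c_4 = f^(4)(0)/4! = 4/3.

4/3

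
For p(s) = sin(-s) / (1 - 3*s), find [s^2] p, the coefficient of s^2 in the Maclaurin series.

-3

Multiply the numerator's expansion by the denominator's geometric series.
[s^0] = 0;  [s^1] = -1;  [s^2] = -3.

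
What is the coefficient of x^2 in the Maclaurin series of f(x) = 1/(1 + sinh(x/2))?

Compose series: expand the inner function first, then feed it into the outer expansion.
f(0) = 1
f′(0) = -1/2
f′′(0) = 1/2

1/4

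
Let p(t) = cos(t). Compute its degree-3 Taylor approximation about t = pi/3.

sqrt(3)*(t - pi/3)^3/12 - (t - pi/3)^2/4 - sqrt(3)*(t - pi/3)/2 + 1/2

[(t - pi/3)^0] = 1/2;  [(t - pi/3)^1] = -sqrt(3)/2;  [(t - pi/3)^2] = -1/4;  [(t - pi/3)^3] = sqrt(3)/12.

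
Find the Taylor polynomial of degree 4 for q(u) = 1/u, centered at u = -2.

q(-2) = -1/2
q′(-2) = -1/4
q′′(-2) = -1/4
q′′′(-2) = -3/8
q^(4)(-2) = -3/4

-(u + 2)^4/32 - (u + 2)^3/16 - (u + 2)^2/8 - (u + 2)/4 - 1/2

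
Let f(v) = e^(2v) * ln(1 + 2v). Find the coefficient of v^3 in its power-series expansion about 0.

Take the Cauchy product of the two expansions.
f(0) = 0
f′(0) = 2
f′′(0) = 4
f′′′(0) = 16

8/3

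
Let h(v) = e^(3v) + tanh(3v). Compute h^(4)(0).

81

Combine the two series term by term.
From the series, [v^4] h = 27/8; multiply by 4! = 24 to get 81.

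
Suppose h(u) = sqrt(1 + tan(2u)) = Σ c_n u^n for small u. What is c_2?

Compose series: expand the inner function first, then feed it into the outer expansion.
h(0) = 1
h′(0) = 1
h′′(0) = -1
So c_2 = h′′(0)/2! = -1/2.

-1/2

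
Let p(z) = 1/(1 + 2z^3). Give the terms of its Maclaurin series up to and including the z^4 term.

p(0) = 1
p′(0) = 0
p′′(0) = 0
p′′′(0) = -12
p^(4)(0) = 0
Dividing each by k! gives the coefficients c_0, ..., c_4.

1 - 2*z^3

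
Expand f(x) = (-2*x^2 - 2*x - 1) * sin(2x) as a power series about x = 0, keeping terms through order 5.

12*x^5/5 + 8*x^4/3 - 8*x^3/3 - 4*x^2 - 2*x

Multiply each power in the prefactor through the base expansion.
[x^0] = 0;  [x^1] = -2;  [x^2] = -4;  [x^3] = -8/3;  [x^4] = 8/3;  [x^5] = 12/5.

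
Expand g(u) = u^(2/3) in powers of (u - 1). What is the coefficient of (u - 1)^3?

4/81

Use the known series and substitute for the argument.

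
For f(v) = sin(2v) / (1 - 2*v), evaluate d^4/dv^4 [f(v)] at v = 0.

Multiply the numerator's expansion by the denominator's geometric series.
From the series, [v^4] f = 40/3; multiply by 4! = 24 to get 320.

320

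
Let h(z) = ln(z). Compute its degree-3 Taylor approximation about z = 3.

h(3) = ln(3)
h′(3) = 1/3
h′′(3) = -1/9
h′′′(3) = 2/27
Dividing each by k! gives the coefficients c_0, ..., c_3.

(z - 3)^3/81 - (z - 3)^2/18 + (z - 3)/3 + ln(3)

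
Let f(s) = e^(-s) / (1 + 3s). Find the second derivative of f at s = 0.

25

Expand each factor separately, then convolve coefficients.
The coefficient of s^2 in the expansion is 25/2, so f′′(0) = 2! * (25/2) = 25.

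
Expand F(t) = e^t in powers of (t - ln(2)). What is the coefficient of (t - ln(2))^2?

c_2 = F′′(ln(2))/2! = 1.

1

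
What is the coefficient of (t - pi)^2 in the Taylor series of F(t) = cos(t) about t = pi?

Differentiate repeatedly and evaluate at the center.

1/2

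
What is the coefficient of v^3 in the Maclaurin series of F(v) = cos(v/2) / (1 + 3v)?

Take the Cauchy product of the two expansions.
F(0) = 1
F′(0) = -3
F′′(0) = 71/4
F′′′(0) = -639/4
So c_3 = F′′′(0)/3! = -213/8.

-213/8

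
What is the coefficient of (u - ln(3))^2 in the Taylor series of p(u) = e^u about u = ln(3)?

3/2

[(u - ln(3))^0] = 3;  [(u - ln(3))^1] = 3;  [(u - ln(3))^2] = 3/2.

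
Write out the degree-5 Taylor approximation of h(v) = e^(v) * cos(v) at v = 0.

Multiply the two series term by term and collect like powers.

-v^5/30 - v^4/6 - v^3/3 + v + 1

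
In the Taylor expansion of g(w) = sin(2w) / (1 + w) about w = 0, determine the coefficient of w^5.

Expand each factor separately, then convolve coefficients.
g(0) = 0
g′(0) = 2
g′′(0) = -4
g′′′(0) = 4
g^(4)(0) = -16
g^(5)(0) = 112
So c_5 = g^(5)(0)/5! = 14/15.

14/15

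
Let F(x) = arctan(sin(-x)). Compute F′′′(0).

Substitute the inner expansion into the outer series and collect powers.
The coefficient of x^3 in the expansion is 1/2, so F′′′(0) = 3! * (1/2) = 3.

3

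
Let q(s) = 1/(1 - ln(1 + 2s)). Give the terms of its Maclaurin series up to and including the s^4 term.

Compose series: expand the inner function first, then feed it into the outer expansion.
q(0) = 1
q′(0) = 2
q′′(0) = 4
q′′′(0) = 16
q^(4)(0) = 64
Then c_k = q^(k)(0)/k! gives each Taylor coefficient.

8*s^4/3 + 8*s^3/3 + 2*s^2 + 2*s + 1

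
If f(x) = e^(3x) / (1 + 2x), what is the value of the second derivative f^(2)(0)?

Expand each factor separately, then convolve coefficients.
The coefficient of x^2 in the expansion is 5/2, so f′′(0) = 2! * (5/2) = 5.

5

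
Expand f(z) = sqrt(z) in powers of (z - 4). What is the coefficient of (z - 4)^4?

-5/16384

Compute the successive derivatives at the expansion point and divide by k!.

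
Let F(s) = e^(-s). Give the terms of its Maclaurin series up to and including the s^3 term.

[s^0] = 1;  [s^1] = -1;  [s^2] = 1/2;  [s^3] = -1/6.

-s^3/6 + s^2/2 - s + 1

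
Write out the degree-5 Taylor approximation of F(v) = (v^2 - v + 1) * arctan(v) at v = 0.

-2*v^5/15 + v^4/3 + 2*v^3/3 - v^2 + v

Distribute the polynomial across the series and collect like powers.
[v^0] = 0;  [v^1] = 1;  [v^2] = -1;  [v^3] = 2/3;  [v^4] = 1/3;  [v^5] = -2/15.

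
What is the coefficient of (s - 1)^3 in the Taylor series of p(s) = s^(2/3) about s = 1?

4/81

Apply the Taylor formula c_k = f^(k)(a)/k!.
p(1) = 1
p′(1) = 2/3
p′′(1) = -2/9
p′′′(1) = 8/27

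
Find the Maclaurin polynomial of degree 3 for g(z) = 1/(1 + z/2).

g(0) = 1
g′(0) = -1/2
g′′(0) = 1/2
g′′′(0) = -3/4

-z^3/8 + z^2/4 - z/2 + 1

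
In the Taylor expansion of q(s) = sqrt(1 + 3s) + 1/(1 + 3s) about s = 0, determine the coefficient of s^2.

Add the two expansions coefficient-wise.
[s^0] = 2;  [s^1] = -3/2;  [s^2] = 63/8.
So c_2 = q′′(0)/2! = 63/8.

63/8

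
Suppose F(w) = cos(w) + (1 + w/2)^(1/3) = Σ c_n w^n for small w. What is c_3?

Combine the two series term by term.
F(0) = 2
F′(0) = 1/6
F′′(0) = -19/18
F′′′(0) = 5/108
Then c_k = F^(k)(0)/k! gives each Taylor coefficient.

5/648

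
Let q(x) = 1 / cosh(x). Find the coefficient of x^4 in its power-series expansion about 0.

Write the quotient as an unknown series and match coefficients against numerator = denominator · series.
q(0) = 1
q′(0) = 0
q′′(0) = -1
q′′′(0) = 0
q^(4)(0) = 5

5/24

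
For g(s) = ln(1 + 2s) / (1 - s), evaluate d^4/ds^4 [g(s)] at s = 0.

Write out both Maclaurin series and multiply, keeping only the needed powers.
From the series, [s^4] g = -4/3; multiply by 4! = 24 to get -32.

-32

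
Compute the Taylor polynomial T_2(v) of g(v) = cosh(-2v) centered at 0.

2*v^2 + 1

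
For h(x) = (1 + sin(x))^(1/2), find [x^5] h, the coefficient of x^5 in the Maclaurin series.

1/3840

Let u equal the inner series; expand the outer function in u and truncate.
h(0) = 1
h′(0) = 1/2
h′′(0) = -1/4
h′′′(0) = -1/8
h^(4)(0) = 1/16
h^(5)(0) = 1/32
So c_5 = h^(5)(0)/5! = 1/3840.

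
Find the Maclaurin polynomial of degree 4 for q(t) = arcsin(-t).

-t^3/6 - t

q(0) = 0
q′(0) = -1
q′′(0) = 0
q′′′(0) = -1
q^(4)(0) = 0
Dividing each by k! gives the coefficients c_0, ..., c_4.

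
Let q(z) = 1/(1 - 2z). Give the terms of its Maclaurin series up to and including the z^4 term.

16*z^4 + 8*z^3 + 4*z^2 + 2*z + 1

Differentiate repeatedly and evaluate at the center.
[z^0] = 1;  [z^1] = 2;  [z^2] = 4;  [z^3] = 8;  [z^4] = 16.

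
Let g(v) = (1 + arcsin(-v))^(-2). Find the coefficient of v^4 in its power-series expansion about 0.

Compose series: expand the inner function first, then feed it into the outer expansion.

6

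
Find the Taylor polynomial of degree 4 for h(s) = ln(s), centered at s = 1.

-(s - 1)^4/4 + (s - 1)^3/3 - (s - 1)^2/2 + (s - 1)

Differentiate repeatedly and evaluate at the center.
[(s - 1)^0] = 0;  [(s - 1)^1] = 1;  [(s - 1)^2] = -1/2;  [(s - 1)^3] = 1/3;  [(s - 1)^4] = -1/4.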